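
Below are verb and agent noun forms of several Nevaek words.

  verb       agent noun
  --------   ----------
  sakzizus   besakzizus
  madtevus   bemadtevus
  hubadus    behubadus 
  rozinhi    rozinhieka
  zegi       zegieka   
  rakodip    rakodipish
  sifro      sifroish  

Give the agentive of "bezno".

beznoish

"bezno" ends in -o. The one such stem in the data (sifro → sifroish) adds -ish, so the same rule applies.
So bezno → beznoish.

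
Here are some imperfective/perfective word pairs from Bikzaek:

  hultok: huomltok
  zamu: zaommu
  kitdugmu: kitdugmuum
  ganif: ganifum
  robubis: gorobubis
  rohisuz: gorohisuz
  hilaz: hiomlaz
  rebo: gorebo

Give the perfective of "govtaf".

"govtaf" begins with g-. The one such stem in the data (ganif → ganifum) adds -um, so the same rule applies.
So govtaf → govtafum.

govtafum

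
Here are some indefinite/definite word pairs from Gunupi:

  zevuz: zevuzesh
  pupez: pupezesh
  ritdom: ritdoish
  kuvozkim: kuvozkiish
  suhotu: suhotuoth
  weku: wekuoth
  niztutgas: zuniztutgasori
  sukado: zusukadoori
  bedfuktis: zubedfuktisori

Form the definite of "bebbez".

zevuz and suhotu both have last vowel 'u' yet inflect differently (zevuzesh, suhotuoth), so the last vowel is not what conditions the rule; the final letter is.
"bebbez" ends in -z. The stems ending in -z (zevuz → zevuzesh, pupez → pupezesh) add -esh.
So bebbez → bebbezesh.

bebbezesh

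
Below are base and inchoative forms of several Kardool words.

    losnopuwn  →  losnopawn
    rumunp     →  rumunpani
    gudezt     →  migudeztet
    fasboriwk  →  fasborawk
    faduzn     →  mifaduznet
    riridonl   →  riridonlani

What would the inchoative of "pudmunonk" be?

pudmunonkani

losnopuwn and faduzn both end in -n yet inflect differently (losnopawn, mifaduznet), so the final letter is not what conditions the rule; the second-to-last letter is.
"pudmunonk" has second-to-last letter 'n'. The stems whose second-to-last letter is 'n' (rumunp → rumunpani, riridonl → riridonlani) add -ani.
The other patterns: stems whose second-to-last letter is 'w' change the last vowel to 'a'; stems whose second-to-last letter is 'z' add mi- … -et around the stem.
So pudmunonk → pudmunonkani.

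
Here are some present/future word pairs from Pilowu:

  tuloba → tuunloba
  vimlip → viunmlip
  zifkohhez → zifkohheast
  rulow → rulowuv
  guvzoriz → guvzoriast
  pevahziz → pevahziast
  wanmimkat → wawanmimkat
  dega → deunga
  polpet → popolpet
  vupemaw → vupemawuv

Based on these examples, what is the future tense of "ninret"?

nininret

tuloba and vupemaw both have last vowel 'a' yet inflect differently (tuunloba, vupemawuv), so the last vowel is not what conditions the rule; the final letter is.
"ninret" ends in -t. The stems ending in -t (wanmimkat → wawanmimkat, polpet → popolpet) repeat the first consonant+vowel as a prefix.
The other patterns: stems ending in -a or -p insert -un- after the first vowel; stems ending in -w add -uv; stems ending in -z drop the final letter and add -ast.
So ninret → nininret.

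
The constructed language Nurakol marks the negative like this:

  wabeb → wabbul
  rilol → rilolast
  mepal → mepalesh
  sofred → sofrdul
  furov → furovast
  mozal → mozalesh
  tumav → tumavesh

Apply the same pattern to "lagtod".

"lagtod" has last vowel 'o'. The stems whose last vowel is 'o' (rilol → rilolast, furov → furovast) add -ast.
So lagtod → lagtodast.

lagtodast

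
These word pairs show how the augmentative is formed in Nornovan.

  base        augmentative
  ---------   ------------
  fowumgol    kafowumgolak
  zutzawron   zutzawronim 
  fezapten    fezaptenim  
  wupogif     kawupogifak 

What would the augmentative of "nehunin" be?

nehuninim

"nehunin" ends in -n. The stems ending in -n (fezapten → fezaptenim, zutzawron → zutzawronim) add -im.
So nehunin → nehuninim.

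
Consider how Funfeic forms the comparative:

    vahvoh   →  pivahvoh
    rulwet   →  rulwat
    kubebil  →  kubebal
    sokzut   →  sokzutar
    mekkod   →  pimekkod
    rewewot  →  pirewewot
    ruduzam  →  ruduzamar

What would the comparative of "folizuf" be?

rulwet and rewewot both end in -t yet inflect differently (rulwat, pirewewot), so the final letter is not what conditions the rule; the last vowel is.
"folizuf" has last vowel 'u'. The one such stem in the data (sokzut → sokzutar) adds -ar, so the same rule applies.
So folizuf → folizufar.

folizufar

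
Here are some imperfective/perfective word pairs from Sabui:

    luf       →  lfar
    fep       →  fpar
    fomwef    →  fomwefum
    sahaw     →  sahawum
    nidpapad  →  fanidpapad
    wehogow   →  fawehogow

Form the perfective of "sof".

luf and fomwef both end in -f yet inflect differently (lfar, fomwefum), so the final letter is not what conditions the rule; the number of vowels is.
"sof" has 1 vowel. The stems with 1 vowel (luf → lfar, fep → fpar) delete the last vowel and add -ar.
The other patterns: stems with 2 vowels add -um; stems with 3 vowels add the prefix fa-.
So sof → sfar.

sfar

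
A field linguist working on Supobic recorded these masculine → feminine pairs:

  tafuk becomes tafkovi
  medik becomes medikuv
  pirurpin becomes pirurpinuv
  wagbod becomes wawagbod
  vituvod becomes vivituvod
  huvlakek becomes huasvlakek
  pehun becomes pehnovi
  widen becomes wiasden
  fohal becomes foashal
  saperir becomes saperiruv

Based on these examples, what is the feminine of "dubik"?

dubikuv

pehun and pirurpin both end in -n yet inflect differently (pehnovi, pirurpinuv), so the final letter is not what conditions the rule; the last vowel is.
"dubik" has last vowel 'i'. The stems whose last vowel is 'i' (saperir → saperiruv, pirurpin → pirurpinuv, medik → medikuv) add -uv.
So dubik → dubikuv.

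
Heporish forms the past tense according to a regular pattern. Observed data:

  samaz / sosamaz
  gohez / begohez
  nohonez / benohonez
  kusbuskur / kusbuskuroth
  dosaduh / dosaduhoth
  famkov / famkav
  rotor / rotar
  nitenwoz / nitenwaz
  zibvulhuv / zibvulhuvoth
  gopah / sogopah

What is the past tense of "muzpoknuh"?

muzpoknuhoth

nohonez and nitenwoz both end in -z yet inflect differently (benohonez, nitenwaz), so the final letter is not what conditions the rule; the last vowel is.
"muzpoknuh" has last vowel 'u'. The stems whose last vowel is 'u' (zibvulhuv → zibvulhuvoth, dosaduh → dosaduhoth, kusbuskur → kusbuskuroth) add -oth.
The other patterns: stems whose last vowel is 'e' add the prefix be-; stems whose last vowel is 'o' change the last vowel to 'a'; stems whose last vowel is 'a' add the prefix so-.
So muzpoknuh → muzpoknuhoth.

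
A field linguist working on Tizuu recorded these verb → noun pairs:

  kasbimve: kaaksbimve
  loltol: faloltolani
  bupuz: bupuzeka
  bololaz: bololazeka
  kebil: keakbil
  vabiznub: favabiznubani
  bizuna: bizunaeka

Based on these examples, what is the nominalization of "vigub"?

favigubani

kebil and loltol both end in -l yet inflect differently (keakbil, faloltolani), so the final letter is not what conditions the rule; the first letter is.
"vigub" begins with v-. The one such stem in the data (vabiznub → favabiznubani) adds fa- … -ani around the stem, so the same rule applies.
The other patterns: stems beginning with b- add -eka; stems beginning with k- insert -ak- after the first vowel.
So vigub → favigubani.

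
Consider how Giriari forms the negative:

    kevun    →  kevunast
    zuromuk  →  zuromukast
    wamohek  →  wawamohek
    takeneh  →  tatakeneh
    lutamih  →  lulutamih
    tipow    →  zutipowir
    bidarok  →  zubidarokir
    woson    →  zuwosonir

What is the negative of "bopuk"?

bopukast

"bopuk" has last vowel 'u'. The stems whose last vowel is 'u' (kevun → kevunast, zuromuk → zuromukast) add -ast.
So bopuk → bopukast.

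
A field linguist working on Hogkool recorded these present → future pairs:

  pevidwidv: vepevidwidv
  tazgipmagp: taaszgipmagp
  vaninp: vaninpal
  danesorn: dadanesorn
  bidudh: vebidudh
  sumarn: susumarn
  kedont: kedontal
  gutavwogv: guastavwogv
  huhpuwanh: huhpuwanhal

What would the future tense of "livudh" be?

velivudh

huhpuwanh and bidudh both end in -h yet inflect differently (huhpuwanhal, vebidudh), so the final letter is not what conditions the rule; the second-to-last letter is.
"livudh" has second-to-last letter 'd'. The stems whose second-to-last letter is 'd' (pevidwidv → vepevidwidv, bidudh → vebidudh) add the prefix ve-.
The other patterns: stems whose second-to-last letter is 'n' add -al; stems whose second-to-last letter is 'g' insert -as- after the first vowel; stems whose second-to-last letter is 'r' repeat the first consonant+vowel as a prefix.
So livudh → velivudh.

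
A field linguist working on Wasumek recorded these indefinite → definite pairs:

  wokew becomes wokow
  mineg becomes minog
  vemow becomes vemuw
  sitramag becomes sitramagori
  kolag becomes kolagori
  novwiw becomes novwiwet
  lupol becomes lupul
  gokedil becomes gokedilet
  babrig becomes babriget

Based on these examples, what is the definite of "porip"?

mineg and sitramag both end in -g yet inflect differently (minog, sitramagori), so the final letter is not what conditions the rule; the last vowel is.
"porip" has last vowel 'i'. The stems whose last vowel is 'i' (gokedil → gokedilet, novwiw → novwiwet, babrig → babriget) add -et.
The other patterns: stems whose last vowel is 'e' change the last vowel to 'o'; stems whose last vowel is 'a' add -ori; stems whose last vowel is 'o' change the last vowel to 'u'.
So porip → poripet.

poripet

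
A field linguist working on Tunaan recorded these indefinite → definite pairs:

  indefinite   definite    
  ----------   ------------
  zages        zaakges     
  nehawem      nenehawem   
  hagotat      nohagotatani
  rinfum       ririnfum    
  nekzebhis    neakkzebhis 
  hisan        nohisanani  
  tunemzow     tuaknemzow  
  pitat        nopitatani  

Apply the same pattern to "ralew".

nehawem and zages both have last vowel 'e' yet inflect differently (nenehawem, zaakges), so the last vowel is not what conditions the rule; the final letter is.
"ralew" ends in -w. The one such stem in the data (tunemzow → tuaknemzow) inserts -ak- after the first vowel (as do zages, nekzebhis), so the same rule applies.
The other patterns: stems ending in -n or -t add no- … -ani around the stem; stems ending in -m repeat the first consonant+vowel as a prefix.
So ralew → raaklew.

raaklew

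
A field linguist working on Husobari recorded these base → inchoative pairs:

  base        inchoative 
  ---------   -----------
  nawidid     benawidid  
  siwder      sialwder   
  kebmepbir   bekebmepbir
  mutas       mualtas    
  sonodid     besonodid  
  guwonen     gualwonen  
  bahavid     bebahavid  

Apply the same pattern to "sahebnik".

besahebnik

"sahebnik" has last vowel 'i'. The stems whose last vowel is 'i' (nawidid → benawidid, sonodid → besonodid, kebmepbir → bekebmepbir) add the prefix be-.
The other pattern: stems whose last vowel is 'a' or 'e' insert -al- after the first vowel.
So sahebnik → besahebnik.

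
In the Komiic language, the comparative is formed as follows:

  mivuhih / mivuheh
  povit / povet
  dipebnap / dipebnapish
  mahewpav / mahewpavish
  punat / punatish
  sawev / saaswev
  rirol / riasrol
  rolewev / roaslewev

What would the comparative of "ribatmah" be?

povit and punat both end in -t yet inflect differently (povet, punatish), so the final letter is not what conditions the rule; the last vowel is.
"ribatmah" has last vowel 'a'. The stems whose last vowel is 'a' (dipebnap → dipebnapish, mahewpav → mahewpavish, punat → punatish) add -ish.
So ribatmah → ribatmahish.

ribatmahish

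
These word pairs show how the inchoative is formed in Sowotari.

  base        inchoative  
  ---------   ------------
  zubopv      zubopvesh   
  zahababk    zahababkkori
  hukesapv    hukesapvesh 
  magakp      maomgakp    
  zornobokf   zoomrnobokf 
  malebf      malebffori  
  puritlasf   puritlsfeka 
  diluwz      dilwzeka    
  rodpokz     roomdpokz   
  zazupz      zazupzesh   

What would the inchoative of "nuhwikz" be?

nuomhwikz

zazupz and rodpokz both end in -z yet inflect differently (zazupzesh, roomdpokz), so the final letter is not what conditions the rule; the second-to-last letter is.
"nuhwikz" has second-to-last letter 'k'. The stems whose second-to-last letter is 'k' (rodpokz → roomdpokz, zornobokf → zoomrnobokf, magakp → maomgakp) insert -om- after the first vowel.
The other patterns: stems whose second-to-last letter is 'b' double the final consonant and add -ori; stems whose second-to-last letter is 'p' add -esh; stems whose second-to-last letter is 's' or 'w' delete the last vowel and add -eka.
So nuhwikz → nuomhwikz.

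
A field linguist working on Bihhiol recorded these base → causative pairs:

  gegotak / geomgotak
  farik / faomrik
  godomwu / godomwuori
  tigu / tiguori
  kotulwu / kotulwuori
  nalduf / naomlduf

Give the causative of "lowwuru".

lowwuruori

kotulwu and nalduf both have last vowel 'u' yet inflect differently (kotulwuori, naomlduf), so the last vowel is not what conditions the rule; the final letter is.
"lowwuru" ends in -u. The stems ending in -u (kotulwu → kotulwuori, tigu → tiguori, godomwu → godomwuori) add -ori.
The other pattern: stems ending in -f or -k insert -om- after the first vowel.
So lowwuru → lowwuruori.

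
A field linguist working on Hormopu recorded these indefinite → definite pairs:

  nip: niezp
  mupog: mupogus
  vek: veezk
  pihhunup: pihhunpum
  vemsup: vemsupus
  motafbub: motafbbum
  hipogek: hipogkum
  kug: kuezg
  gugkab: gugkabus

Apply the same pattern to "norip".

kug and mupog both end in -g yet inflect differently (kuezg, mupogus), so the final letter is not what conditions the rule; the number of vowels is.
"norip" has 2 vowels. The stems with 2 vowels (gugkab → gugkabus, mupog → mupogus, vemsup → vemsupus) add -us.
The other patterns: stems with 1 vowel insert -ez- after the first vowel; stems with 3 vowels delete the last vowel and add -um.
So norip → noripus.

noripus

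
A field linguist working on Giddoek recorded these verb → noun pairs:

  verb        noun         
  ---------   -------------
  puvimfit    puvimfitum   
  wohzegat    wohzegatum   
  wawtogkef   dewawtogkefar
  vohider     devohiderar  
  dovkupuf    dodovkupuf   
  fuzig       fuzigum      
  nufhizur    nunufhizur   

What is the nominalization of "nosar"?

wawtogkef and dovkupuf both end in -f yet inflect differently (dewawtogkefar, dodovkupuf), so the final letter is not what conditions the rule; the last vowel is.
"nosar" has last vowel 'a'. The one such stem in the data (wohzegat → wohzegatum) adds -um, so the same rule applies.
The other patterns: stems whose last vowel is 'e' add de- … -ar around the stem; stems whose last vowel is 'u' repeat the first consonant+vowel as a prefix.
So nosar → nosarum.

nosarum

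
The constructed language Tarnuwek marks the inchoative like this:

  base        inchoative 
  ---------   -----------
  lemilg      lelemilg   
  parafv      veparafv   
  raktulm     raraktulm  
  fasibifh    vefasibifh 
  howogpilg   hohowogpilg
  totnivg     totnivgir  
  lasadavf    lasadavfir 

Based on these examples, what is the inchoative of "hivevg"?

"hivevg" has second-to-last letter 'v'. The stems whose second-to-last letter is 'v' (totnivg → totnivgir, lasadavf → lasadavfir) add -ir.
So hivevg → hivevgir.

hivevgir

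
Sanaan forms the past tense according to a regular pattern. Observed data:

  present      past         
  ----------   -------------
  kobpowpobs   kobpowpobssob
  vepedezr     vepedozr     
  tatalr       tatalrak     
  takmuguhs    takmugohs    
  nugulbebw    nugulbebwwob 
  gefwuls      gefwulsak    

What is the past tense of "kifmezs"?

"kifmezs" has second-to-last letter 'z'. The one such stem in the data (vepedezr → vepedozr) changes the last vowel to 'o' (as does takmuguhs), so the same rule applies.
So kifmezs → kifmozs.

kifmozs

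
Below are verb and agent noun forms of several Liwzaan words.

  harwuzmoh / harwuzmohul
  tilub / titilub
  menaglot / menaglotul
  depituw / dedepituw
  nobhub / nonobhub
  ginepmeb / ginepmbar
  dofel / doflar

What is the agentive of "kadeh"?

kadhar

ginepmeb and nobhub both end in -b yet inflect differently (ginepmbar, nonobhub), so the final letter is not what conditions the rule; the last vowel is.
"kadeh" has last vowel 'e'. The stems whose last vowel is 'e' (dofel → doflar, ginepmeb → ginepmbar) delete the last vowel and add -ar.
The other patterns: stems whose last vowel is 'o' add -ul; stems whose last vowel is 'u' repeat the first consonant+vowel as a prefix.
So kadeh → kadhar.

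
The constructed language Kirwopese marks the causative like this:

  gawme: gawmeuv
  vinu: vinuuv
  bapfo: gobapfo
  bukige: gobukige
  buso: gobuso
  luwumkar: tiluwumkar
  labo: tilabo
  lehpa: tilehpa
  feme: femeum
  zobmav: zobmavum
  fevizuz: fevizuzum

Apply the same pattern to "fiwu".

gawme and bukige both end in -e yet inflect differently (gawmeuv, gobukige), so the final letter is not what conditions the rule; the first letter is.
"fiwu" begins with f-. The stems beginning with f- (feme → femeum, fevizuz → fevizuzum) add -um.
The other patterns: stems beginning with g- or v- add -uv; stems beginning with b- add the prefix go-; stems beginning with l- add the prefix ti-.
So fiwu → fiwuum.

fiwuum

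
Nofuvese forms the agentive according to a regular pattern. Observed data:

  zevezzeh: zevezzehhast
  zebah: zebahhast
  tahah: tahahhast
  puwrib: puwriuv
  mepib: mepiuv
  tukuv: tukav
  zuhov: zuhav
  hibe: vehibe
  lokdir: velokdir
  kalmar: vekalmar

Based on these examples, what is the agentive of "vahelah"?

vahelahhast

"vahelah" ends in -h. The stems ending in -h (zevezzeh → zevezzehhast, zebah → zebahhast, tahah → tahahhast) double the final consonant and add -ast.
The other patterns: stems ending in -b drop the final letter and add -uv; stems ending in -v change the last vowel to 'a'; stems ending in -e or -r add the prefix ve-.
So vahelah → vahelahhast.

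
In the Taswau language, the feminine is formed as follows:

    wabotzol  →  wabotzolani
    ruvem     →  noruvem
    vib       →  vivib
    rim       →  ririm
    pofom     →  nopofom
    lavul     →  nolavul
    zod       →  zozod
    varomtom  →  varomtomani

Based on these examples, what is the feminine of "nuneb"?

rim and pofom both end in -m yet inflect differently (ririm, nopofom), so the final letter is not what conditions the rule; the number of vowels is.
"nuneb" has 2 vowels. The stems with 2 vowels (lavul → nolavul, pofom → nopofom, ruvem → noruvem) add the prefix no-.
So nuneb → nonuneb.

nonuneb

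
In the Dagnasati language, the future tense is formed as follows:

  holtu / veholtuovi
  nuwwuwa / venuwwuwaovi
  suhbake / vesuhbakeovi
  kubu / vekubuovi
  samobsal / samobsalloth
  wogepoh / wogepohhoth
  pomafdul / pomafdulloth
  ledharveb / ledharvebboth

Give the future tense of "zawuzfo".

vezawuzfoovi

nuwwuwa and samobsal both have last vowel 'a' yet inflect differently (venuwwuwaovi, samobsalloth), so the last vowel is not what conditions the rule; whether the stem ends in a vowel or a consonant is.
"zawuzfo" ends in a vowel. The stems ending in a vowel (holtu → veholtuovi, nuwwuwa → venuwwuwaovi, suhbake → vesuhbakeovi) add ve- … -ovi around the stem.
The other pattern: stems ending in a consonant double the final consonant and add -oth.
So zawuzfo → vezawuzfoovi.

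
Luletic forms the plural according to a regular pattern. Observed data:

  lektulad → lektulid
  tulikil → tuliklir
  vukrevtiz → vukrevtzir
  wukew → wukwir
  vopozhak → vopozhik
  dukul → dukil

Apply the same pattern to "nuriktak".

"nuriktak" has last vowel 'a'. The stems whose last vowel is 'a' (lektulad → lektulid, vopozhak → vopozhik) change the last vowel to 'i'.
So nuriktak → nuriktik.

nuriktik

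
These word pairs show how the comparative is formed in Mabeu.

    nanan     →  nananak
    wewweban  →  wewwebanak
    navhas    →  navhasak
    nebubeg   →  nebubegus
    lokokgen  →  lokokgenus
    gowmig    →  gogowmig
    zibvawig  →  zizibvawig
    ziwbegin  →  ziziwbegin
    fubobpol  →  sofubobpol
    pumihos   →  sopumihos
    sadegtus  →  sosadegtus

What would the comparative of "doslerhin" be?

nanan and lokokgen both end in -n yet inflect differently (nananak, lokokgenus), so the final letter is not what conditions the rule; the last vowel is.
"doslerhin" has last vowel 'i'. The stems whose last vowel is 'i' (gowmig → gogowmig, zibvawig → zizibvawig, ziwbegin → ziziwbegin) repeat the first consonant+vowel as a prefix.
The other patterns: stems whose last vowel is 'a' add -ak; stems whose last vowel is 'e' add -us; stems whose last vowel is 'o' or 'u' add the prefix so-.
So doslerhin → dodoslerhin.

dodoslerhin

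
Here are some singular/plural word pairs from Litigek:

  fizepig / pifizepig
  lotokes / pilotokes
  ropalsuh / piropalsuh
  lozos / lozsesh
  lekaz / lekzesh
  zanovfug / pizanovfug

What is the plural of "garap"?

garpesh

lotokes and lozos both end in -s yet inflect differently (pilotokes, lozsesh), so the final letter is not what conditions the rule; the number of vowels is.
"garap" has 2 vowels. The stems with 2 vowels (lekaz → lekzesh, lozos → lozsesh) delete the last vowel and add -esh.
So garap → garpesh.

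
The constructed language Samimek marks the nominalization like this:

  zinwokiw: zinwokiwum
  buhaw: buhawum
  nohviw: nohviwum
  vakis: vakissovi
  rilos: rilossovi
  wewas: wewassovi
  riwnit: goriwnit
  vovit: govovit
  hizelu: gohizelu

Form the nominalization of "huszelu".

gohuszelu

zinwokiw and vakis both have last vowel 'i' yet inflect differently (zinwokiwum, vakissovi), so the last vowel is not what conditions the rule; the final letter is.
"huszelu" ends in -u. The one such stem in the data (hizelu → gohizelu) adds the prefix go-, so the same rule applies.
So huszelu → gohuszelu.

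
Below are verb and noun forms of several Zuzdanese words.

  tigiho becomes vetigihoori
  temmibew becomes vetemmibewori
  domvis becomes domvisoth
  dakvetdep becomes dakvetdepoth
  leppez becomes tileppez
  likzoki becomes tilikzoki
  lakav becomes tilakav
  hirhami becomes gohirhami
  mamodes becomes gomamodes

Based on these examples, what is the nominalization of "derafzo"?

derafzooth

likzoki and hirhami both end in -i yet inflect differently (tilikzoki, gohirhami), so the final letter is not what conditions the rule; the first letter is.
"derafzo" begins with d-. The stems beginning with d- (domvis → domvisoth, dakvetdep → dakvetdepoth) add -oth.
The other patterns: stems beginning with t- add ve- … -ori around the stem; stems beginning with l- add the prefix ti-; stems beginning with h- or m- add the prefix go-.
So derafzo → derafzooth.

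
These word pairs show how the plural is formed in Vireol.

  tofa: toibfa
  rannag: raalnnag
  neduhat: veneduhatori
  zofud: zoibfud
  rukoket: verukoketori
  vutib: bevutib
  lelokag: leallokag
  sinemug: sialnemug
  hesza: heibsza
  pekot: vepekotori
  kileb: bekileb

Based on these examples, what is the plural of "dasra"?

daibsra

rukoket and kileb both have last vowel 'e' yet inflect differently (verukoketori, bekileb), so the last vowel is not what conditions the rule; the final letter is.
"dasra" ends in -a. The stems ending in -a (hesza → heibsza, tofa → toibfa) insert -ib- after the first vowel.
So dasra → daibsra.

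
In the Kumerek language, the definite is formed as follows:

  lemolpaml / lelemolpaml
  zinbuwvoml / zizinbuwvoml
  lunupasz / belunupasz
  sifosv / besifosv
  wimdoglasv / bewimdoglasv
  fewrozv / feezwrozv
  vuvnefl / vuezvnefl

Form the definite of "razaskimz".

sifosv and fewrozv both end in -v yet inflect differently (besifosv, feezwrozv), so the final letter is not what conditions the rule; the second-to-last letter is.
"razaskimz" has second-to-last letter 'm'. The stems whose second-to-last letter is 'm' (lemolpaml → lelemolpaml, zinbuwvoml → zizinbuwvoml) repeat the first consonant+vowel as a prefix.
So razaskimz → rarazaskimz.

rarazaskimz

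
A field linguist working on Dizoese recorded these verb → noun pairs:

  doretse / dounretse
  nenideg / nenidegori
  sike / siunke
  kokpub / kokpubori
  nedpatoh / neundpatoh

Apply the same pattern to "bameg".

bamegori

doretse and nenideg both have last vowel 'e' yet inflect differently (dounretse, nenidegori), so the last vowel is not what conditions the rule; the final letter is.
"bameg" ends in -g. The one such stem in the data (nenideg → nenidegori) adds -ori, so the same rule applies.
The other pattern: stems ending in -e or -h insert -un- after the first vowel.
So bameg → bamegori.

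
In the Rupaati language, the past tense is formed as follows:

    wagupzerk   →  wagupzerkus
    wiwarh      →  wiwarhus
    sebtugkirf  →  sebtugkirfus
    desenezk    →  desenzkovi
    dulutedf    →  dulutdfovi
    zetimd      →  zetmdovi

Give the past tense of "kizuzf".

kizzfovi

wagupzerk and desenezk both end in -k yet inflect differently (wagupzerkus, desenzkovi), so the final letter is not what conditions the rule; the second-to-last letter is.
"kizuzf" has second-to-last letter 'z'. The one such stem in the data (desenezk → desenzkovi) deletes the last vowel and adds -ovi (as do dulutedf, zetimd), so the same rule applies.
The other pattern: stems whose second-to-last letter is 'r' add -us.
So kizuzf → kizzfovi.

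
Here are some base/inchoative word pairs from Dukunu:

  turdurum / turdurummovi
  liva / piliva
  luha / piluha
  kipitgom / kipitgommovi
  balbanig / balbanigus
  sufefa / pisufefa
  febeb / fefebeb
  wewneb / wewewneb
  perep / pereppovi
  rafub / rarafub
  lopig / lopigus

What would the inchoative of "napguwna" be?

pinapguwna

"napguwna" ends in -a. The stems ending in -a (luha → piluha, sufefa → pisufefa, liva → piliva) add the prefix pi-.
So napguwna → pinapguwna.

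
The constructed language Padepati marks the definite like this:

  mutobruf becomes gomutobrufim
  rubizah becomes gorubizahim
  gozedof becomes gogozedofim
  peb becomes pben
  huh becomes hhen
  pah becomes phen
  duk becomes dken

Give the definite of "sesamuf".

"sesamuf" has 3 vowels. The stems with 3 vowels (mutobruf → gomutobrufim, rubizah → gorubizahim, gozedof → gogozedofim) add go- … -im around the stem.
The other pattern: stems with 1 vowel delete the last vowel and add -en.
So sesamuf → gosesamufim.

gosesamufim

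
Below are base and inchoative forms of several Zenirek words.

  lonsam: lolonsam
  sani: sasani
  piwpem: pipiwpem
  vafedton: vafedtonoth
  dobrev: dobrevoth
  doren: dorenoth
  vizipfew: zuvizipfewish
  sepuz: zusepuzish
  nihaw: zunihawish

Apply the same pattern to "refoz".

zurefozish

"refoz" ends in -z. The one such stem in the data (sepuz → zusepuzish) adds zu- … -ish around the stem, so the same rule applies.
So refoz → zurefozish.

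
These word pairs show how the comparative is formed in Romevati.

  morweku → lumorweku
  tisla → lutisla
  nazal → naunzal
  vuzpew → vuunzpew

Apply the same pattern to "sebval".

seunbval

nazal and tisla both have last vowel 'a' yet inflect differently (naunzal, lutisla), so the last vowel is not what conditions the rule; whether the stem ends in a vowel or a consonant is.
"sebval" ends in a consonant. The stems ending in a consonant (nazal → naunzal, vuzpew → vuunzpew) insert -un- after the first vowel.
The other pattern: stems ending in a vowel add the prefix lu-.
So sebval → seunbval.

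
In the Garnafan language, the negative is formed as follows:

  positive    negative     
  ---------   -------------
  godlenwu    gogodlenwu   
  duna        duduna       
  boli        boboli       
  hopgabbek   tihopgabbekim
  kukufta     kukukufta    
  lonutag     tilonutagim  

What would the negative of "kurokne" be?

lonutag and kukufta both have last vowel 'a' yet inflect differently (tilonutagim, kukukufta), so the last vowel is not what conditions the rule; whether the stem ends in a vowel or a consonant is.
"kurokne" ends in a vowel. The stems ending in a vowel (kukufta → kukukufta, duna → duduna, boli → boboli) repeat the first consonant+vowel as a prefix.
So kurokne → kukurokne.

kukurokne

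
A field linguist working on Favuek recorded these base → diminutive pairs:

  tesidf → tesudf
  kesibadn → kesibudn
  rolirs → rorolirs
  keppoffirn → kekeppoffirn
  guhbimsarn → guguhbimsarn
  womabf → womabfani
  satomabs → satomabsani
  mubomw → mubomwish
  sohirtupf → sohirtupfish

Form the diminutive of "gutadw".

gutudw

kesibadn and keppoffirn both end in -n yet inflect differently (kesibudn, kekeppoffirn), so the final letter is not what conditions the rule; the second-to-last letter is.
"gutadw" has second-to-last letter 'd'. The stems whose second-to-last letter is 'd' (tesidf → tesudf, kesibadn → kesibudn) change the last vowel to 'u'.
The other patterns: stems whose second-to-last letter is 'r' repeat the first consonant+vowel as a prefix; stems whose second-to-last letter is 'b' add -ani; stems whose second-to-last letter is 'm' or 'p' add -ish.
So gutadw → gutudw.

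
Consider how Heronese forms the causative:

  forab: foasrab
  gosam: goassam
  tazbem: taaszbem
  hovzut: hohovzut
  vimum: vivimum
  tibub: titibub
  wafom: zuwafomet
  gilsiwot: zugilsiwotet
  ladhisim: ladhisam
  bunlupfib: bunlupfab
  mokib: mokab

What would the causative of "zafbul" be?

zazafbul

gosam and vimum both end in -m yet inflect differently (goassam, vivimum), so the final letter is not what conditions the rule; the last vowel is.
"zafbul" has last vowel 'u'. The stems whose last vowel is 'u' (hovzut → hohovzut, vimum → vivimum, tibub → titibub) repeat the first consonant+vowel as a prefix.
So zafbul → zazafbul.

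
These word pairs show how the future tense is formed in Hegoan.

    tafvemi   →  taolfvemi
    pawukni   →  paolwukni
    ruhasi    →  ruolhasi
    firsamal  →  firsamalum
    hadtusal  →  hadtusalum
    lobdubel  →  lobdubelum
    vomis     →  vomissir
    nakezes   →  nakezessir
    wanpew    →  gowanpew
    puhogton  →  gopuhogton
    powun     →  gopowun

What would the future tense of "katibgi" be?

tafvemi and vomis both have last vowel 'i' yet inflect differently (taolfvemi, vomissir), so the last vowel is not what conditions the rule; the final letter is.
"katibgi" ends in -i. The stems ending in -i (tafvemi → taolfvemi, pawukni → paolwukni, ruhasi → ruolhasi) insert -ol- after the first vowel.
The other patterns: stems ending in -l add -um; stems ending in -s double the final consonant and add -ir; stems ending in -n or -w add the prefix go-.
So katibgi → kaoltibgi.

kaoltibgi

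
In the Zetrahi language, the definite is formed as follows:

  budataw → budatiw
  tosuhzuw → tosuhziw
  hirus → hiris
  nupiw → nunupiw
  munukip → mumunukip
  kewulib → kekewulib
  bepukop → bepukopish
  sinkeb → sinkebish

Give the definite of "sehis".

"sehis" has last vowel 'i'. The stems whose last vowel is 'i' (nupiw → nunupiw, munukip → mumunukip, kewulib → kekewulib) repeat the first consonant+vowel as a prefix.
So sehis → sesehis.

sesehis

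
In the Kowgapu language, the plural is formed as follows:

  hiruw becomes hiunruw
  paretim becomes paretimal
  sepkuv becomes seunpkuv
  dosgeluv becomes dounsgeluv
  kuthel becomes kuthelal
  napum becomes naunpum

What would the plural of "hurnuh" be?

huunrnuh

"hurnuh" has last vowel 'u'. The stems whose last vowel is 'u' (napum → naunpum, hiruw → hiunruw, sepkuv → seunpkuv) insert -un- after the first vowel.
The other pattern: stems whose last vowel is 'e' or 'i' add -al.
So hurnuh → huunrnuh.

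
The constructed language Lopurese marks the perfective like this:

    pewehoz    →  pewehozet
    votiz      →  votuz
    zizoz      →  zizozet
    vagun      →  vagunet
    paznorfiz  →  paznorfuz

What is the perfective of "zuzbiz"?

zuzbuz

paznorfiz and pewehoz both end in -z yet inflect differently (paznorfuz, pewehozet), so the final letter is not what conditions the rule; the last vowel is.
"zuzbiz" has last vowel 'i'. The stems whose last vowel is 'i' (paznorfiz → paznorfuz, votiz → votuz) change the last vowel to 'u'.
The other pattern: stems whose last vowel is 'o' or 'u' add -et.
So zuzbiz → zuzbuz.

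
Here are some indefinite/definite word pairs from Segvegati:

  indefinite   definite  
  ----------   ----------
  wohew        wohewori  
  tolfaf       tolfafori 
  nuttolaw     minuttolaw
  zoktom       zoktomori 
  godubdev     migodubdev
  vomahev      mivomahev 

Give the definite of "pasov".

pasovori

wohew and nuttolaw both end in -w yet inflect differently (wohewori, minuttolaw), so the final letter is not what conditions the rule; the number of vowels is.
"pasov" has 2 vowels. The stems with 2 vowels (tolfaf → tolfafori, wohew → wohewori, zoktom → zoktomori) add -ori.
So pasov → pasovori.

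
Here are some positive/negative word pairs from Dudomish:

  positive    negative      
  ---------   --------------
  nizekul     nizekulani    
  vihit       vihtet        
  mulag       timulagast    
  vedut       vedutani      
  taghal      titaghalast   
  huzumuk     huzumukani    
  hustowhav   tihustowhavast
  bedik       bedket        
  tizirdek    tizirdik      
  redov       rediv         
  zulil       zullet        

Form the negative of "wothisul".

"wothisul" has last vowel 'u'. The stems whose last vowel is 'u' (nizekul → nizekulani, vedut → vedutani, huzumuk → huzumukani) add -ani.
The other patterns: stems whose last vowel is 'i' delete the last vowel and add -et; stems whose last vowel is 'a' add ti- … -ast around the stem; stems whose last vowel is 'e' or 'o' change the last vowel to 'i'.
So wothisul → wothisulani.

wothisulani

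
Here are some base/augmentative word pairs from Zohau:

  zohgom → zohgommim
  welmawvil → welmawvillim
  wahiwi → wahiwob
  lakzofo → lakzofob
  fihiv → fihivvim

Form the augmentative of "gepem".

"gepem" ends in a consonant. The stems ending in a consonant (welmawvil → welmawvillim, fihiv → fihivvim, zohgom → zohgommim) double the final consonant and add -im.
So gepem → gepemmim.

gepemmim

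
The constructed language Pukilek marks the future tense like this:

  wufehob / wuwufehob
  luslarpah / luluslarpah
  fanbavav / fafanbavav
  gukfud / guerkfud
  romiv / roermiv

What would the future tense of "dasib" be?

romiv and fanbavav both end in -v yet inflect differently (roermiv, fafanbavav), so the final letter is not what conditions the rule; the number of vowels is.
"dasib" has 2 vowels. The stems with 2 vowels (gukfud → guerkfud, romiv → roermiv) insert -er- after the first vowel.
The other pattern: stems with 3 vowels repeat the first consonant+vowel as a prefix.
So dasib → daersib.

daersib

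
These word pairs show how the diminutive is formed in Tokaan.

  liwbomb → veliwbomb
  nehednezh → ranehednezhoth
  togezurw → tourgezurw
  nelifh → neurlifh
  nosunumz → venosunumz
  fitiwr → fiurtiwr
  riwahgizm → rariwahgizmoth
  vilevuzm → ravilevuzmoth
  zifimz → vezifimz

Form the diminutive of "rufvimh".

nehednezh and nelifh both end in -h yet inflect differently (ranehednezhoth, neurlifh), so the final letter is not what conditions the rule; the second-to-last letter is.
"rufvimh" has second-to-last letter 'm'. The stems whose second-to-last letter is 'm' (nosunumz → venosunumz, liwbomb → veliwbomb, zifimz → vezifimz) add the prefix ve-.
So rufvimh → verufvimh.

verufvimh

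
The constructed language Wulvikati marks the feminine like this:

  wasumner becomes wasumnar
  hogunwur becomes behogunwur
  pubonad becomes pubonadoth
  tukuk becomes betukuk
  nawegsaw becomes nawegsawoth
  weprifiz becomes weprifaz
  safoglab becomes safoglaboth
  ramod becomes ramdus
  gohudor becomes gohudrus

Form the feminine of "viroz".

virzus

hogunwur and gohudor both end in -r yet inflect differently (behogunwur, gohudrus), so the final letter is not what conditions the rule; the last vowel is.
"viroz" has last vowel 'o'. The stems whose last vowel is 'o' (ramod → ramdus, gohudor → gohudrus) delete the last vowel and add -us.
The other patterns: stems whose last vowel is 'u' add the prefix be-; stems whose last vowel is 'a' add -oth; stems whose last vowel is 'e' or 'i' change the last vowel to 'a'.
So viroz → virzus.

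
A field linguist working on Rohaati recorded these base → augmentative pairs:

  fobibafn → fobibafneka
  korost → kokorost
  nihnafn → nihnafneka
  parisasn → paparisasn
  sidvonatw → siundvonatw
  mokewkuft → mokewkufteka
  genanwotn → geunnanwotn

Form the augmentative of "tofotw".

tounfotw

korost and mokewkuft both end in -t yet inflect differently (kokorost, mokewkufteka), so the final letter is not what conditions the rule; the second-to-last letter is.
"tofotw" has second-to-last letter 't'. The stems whose second-to-last letter is 't' (sidvonatw → siundvonatw, genanwotn → geunnanwotn) insert -un- after the first vowel.
So tofotw → tounfotw.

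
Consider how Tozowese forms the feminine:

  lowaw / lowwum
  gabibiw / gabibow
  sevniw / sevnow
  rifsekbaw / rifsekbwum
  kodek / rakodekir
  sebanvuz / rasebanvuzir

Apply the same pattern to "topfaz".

topfzum

sevniw and lowaw both end in -w yet inflect differently (sevnow, lowwum), so the final letter is not what conditions the rule; the last vowel is.
"topfaz" has last vowel 'a'. The stems whose last vowel is 'a' (lowaw → lowwum, rifsekbaw → rifsekbwum) delete the last vowel and add -um.
So topfaz → topfzum.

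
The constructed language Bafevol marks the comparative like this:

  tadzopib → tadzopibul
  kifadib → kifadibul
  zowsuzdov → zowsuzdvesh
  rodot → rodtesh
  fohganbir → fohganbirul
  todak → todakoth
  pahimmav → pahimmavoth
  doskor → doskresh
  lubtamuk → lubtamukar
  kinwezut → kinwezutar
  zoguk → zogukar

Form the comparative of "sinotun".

"sinotun" has last vowel 'u'. The stems whose last vowel is 'u' (zoguk → zogukar, lubtamuk → lubtamukar, kinwezut → kinwezutar) add -ar.
The other patterns: stems whose last vowel is 'i' add -ul; stems whose last vowel is 'o' delete the last vowel and add -esh; stems whose last vowel is 'a' add -oth.
So sinotun → sinotunar.

sinotunar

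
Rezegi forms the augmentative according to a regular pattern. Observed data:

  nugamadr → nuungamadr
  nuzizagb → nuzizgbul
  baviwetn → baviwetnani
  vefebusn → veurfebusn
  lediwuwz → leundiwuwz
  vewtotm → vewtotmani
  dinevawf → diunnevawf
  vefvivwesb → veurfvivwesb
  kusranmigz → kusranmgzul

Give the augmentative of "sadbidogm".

nuzizagb and vefvivwesb both end in -b yet inflect differently (nuzizgbul, veurfvivwesb), so the final letter is not what conditions the rule; the second-to-last letter is.
"sadbidogm" has second-to-last letter 'g'. The stems whose second-to-last letter is 'g' (kusranmigz → kusranmgzul, nuzizagb → nuzizgbul) delete the last vowel and add -ul.
The other patterns: stems whose second-to-last letter is 't' add -ani; stems whose second-to-last letter is 's' insert -ur- after the first vowel; stems whose second-to-last letter is 'd' or 'w' insert -un- after the first vowel.
So sadbidogm → sadbidgmul.

sadbidgmul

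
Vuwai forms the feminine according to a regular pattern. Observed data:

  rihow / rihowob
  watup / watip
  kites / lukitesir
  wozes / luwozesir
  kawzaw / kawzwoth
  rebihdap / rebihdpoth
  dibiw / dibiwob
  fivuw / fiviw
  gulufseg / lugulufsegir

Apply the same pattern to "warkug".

warkig

kawzaw and fivuw both end in -w yet inflect differently (kawzwoth, fiviw), so the final letter is not what conditions the rule; the last vowel is.
"warkug" has last vowel 'u'. The stems whose last vowel is 'u' (fivuw → fiviw, watup → watip) change the last vowel to 'i'.
So warkug → warkig.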